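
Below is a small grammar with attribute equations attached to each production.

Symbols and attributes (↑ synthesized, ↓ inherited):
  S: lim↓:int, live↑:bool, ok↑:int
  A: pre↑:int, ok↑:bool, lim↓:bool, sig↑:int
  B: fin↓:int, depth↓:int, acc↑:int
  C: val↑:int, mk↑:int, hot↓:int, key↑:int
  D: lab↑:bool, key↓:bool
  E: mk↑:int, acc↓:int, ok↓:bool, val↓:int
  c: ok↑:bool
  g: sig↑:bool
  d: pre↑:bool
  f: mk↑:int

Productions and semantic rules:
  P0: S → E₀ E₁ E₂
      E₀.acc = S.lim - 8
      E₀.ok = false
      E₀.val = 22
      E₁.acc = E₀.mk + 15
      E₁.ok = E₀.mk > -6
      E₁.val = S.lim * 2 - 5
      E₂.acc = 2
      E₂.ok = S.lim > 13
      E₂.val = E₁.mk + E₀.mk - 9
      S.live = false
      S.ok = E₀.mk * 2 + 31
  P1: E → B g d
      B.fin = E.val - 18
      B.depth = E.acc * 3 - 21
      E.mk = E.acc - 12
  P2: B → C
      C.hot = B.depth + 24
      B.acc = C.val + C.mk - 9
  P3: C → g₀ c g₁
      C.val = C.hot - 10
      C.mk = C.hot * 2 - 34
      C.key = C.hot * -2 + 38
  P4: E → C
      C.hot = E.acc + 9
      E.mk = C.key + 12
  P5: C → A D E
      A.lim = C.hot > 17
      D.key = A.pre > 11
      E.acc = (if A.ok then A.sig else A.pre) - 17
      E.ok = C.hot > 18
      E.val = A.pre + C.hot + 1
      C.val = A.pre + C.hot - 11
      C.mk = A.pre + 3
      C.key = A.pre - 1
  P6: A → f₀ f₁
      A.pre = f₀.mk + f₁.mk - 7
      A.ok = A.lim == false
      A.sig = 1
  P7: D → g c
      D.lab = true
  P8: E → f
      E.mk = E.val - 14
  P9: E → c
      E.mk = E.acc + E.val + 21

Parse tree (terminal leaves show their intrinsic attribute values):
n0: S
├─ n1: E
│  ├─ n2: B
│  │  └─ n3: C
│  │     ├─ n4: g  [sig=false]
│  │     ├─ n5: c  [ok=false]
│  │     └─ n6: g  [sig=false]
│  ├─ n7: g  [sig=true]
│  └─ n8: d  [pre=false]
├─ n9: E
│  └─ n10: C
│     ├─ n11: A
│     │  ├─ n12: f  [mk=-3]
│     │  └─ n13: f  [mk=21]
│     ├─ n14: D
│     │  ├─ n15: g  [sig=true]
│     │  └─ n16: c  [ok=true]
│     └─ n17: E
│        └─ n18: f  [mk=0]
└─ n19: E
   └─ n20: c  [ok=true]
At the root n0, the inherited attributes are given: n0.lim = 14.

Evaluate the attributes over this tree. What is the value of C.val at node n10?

1. n0.lim = 14  [given at root]
2. n1.acc = 6  [S.lim - 8]
3. n1.ok = false  [false]
4. n1.val = 22  [22]
5. n2.fin = 4  [E.val - 18]
6. n2.depth = -3  [E.acc * 3 - 21]
7. n3.hot = 21  [B.depth + 24]
8. n4.sig = false  [terminal]
9. n5.ok = false  [terminal]
10. n6.sig = false  [terminal]
11. n3.val = 11  [C.hot - 10]
12. n3.mk = 8  [C.hot * 2 - 34]
13. n3.key = -4  [C.hot * -2 + 38]
14. n2.acc = 10  [C.val + C.mk - 9]
15. n7.sig = true  [terminal]
16. n8.pre = false  [terminal]
17. n1.mk = -6  [E.acc - 12]
18. n9.acc = 9  [E₀.mk + 15]
19. n9.ok = false  [E₀.mk > -6]
20. n9.val = 23  [S.lim * 2 - 5]
21. n10.hot = 18  [E.acc + 9]
22. n11.lim = true  [C.hot > 17]
23. n12.mk = -3  [terminal]
24. n13.mk = 21  [terminal]
25. n11.pre = 11  [f₀.mk + f₁.mk - 7]
26. n11.ok = false  [A.lim == false]
27. n11.sig = 1  [1]
28. n14.key = false  [A.pre > 11]
29. n15.sig = true  [terminal]
30. n16.ok = true  [terminal]
31. n14.lab = true  [true]
32. n17.acc = -6  [(if A.ok then A.sig else A.pre) - 17]
33. n17.ok = false  [C.hot > 18]
34. n17.val = 30  [A.pre + C.hot + 1]
35. n18.mk = 0  [terminal]
36. n17.mk = 16  [E.val - 14]
37. n10.val = 18  [A.pre + C.hot - 11]
38. n10.mk = 14  [A.pre + 3]
39. n10.key = 10  [A.pre - 1]
40. n9.mk = 22  [C.key + 12]
41. n19.acc = 2  [2]
42. n19.ok = true  [S.lim > 13]
43. n19.val = 7  [E₁.mk + E₀.mk - 9]
44. n20.ok = true  [terminal]
45. n19.mk = 30  [E.acc + E.val + 21]
46. n0.live = false  [false]
47. n0.ok = 19  [E₀.mk * 2 + 31]

18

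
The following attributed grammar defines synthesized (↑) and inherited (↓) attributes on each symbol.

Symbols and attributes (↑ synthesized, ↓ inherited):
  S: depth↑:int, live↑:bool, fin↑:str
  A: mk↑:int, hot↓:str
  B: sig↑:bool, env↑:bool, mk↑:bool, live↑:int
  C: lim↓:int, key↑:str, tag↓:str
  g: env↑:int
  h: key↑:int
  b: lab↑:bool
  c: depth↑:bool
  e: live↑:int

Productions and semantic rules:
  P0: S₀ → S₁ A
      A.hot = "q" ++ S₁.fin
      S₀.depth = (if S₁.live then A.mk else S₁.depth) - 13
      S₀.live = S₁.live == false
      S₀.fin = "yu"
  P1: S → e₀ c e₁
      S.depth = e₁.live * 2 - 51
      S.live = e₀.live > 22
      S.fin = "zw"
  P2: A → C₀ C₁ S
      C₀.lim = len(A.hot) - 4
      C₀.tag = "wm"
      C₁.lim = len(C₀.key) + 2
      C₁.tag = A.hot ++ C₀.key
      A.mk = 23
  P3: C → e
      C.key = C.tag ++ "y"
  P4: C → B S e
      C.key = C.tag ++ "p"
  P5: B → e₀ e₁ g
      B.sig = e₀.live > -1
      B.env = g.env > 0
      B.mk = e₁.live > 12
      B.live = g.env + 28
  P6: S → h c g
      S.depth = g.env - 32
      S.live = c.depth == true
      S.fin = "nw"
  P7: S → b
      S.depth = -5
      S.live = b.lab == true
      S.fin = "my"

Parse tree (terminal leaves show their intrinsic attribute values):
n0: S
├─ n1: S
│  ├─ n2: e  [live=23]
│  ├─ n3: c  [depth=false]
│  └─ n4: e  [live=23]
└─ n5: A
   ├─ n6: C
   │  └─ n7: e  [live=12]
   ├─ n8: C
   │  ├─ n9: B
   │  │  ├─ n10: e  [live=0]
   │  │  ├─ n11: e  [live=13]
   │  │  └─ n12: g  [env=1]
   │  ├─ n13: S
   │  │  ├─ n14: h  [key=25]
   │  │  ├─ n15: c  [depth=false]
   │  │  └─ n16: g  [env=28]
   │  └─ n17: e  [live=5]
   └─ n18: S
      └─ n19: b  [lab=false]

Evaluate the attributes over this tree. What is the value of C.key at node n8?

1. n2.live = 23  [terminal]
2. n3.depth = false  [terminal]
3. n4.live = 23  [terminal]
4. n1.depth = -5  [e₁.live * 2 - 51]
5. n1.live = true  [e₀.live > 22]
6. n1.fin = "zw"  ["zw"]
7. n5.hot = "qzw"  ["q" ++ S₁.fin]
8. n6.lim = -1  [len(A.hot) - 4]
9. n6.tag = "wm"  ["wm"]
10. n7.live = 12  [terminal]
11. n6.key = "wmy"  [C.tag ++ "y"]
12. n8.lim = 5  [len(C₀.key) + 2]
13. n8.tag = "qzwwmy"  [A.hot ++ C₀.key]
14. n10.live = 0  [terminal]
15. n11.live = 13  [terminal]
16. n12.env = 1  [terminal]
17. n9.sig = true  [e₀.live > -1]
18. n9.env = true  [g.env > 0]
19. n9.mk = true  [e₁.live > 12]
20. n9.live = 29  [g.env + 28]
21. n14.key = 25  [terminal]
22. n15.depth = false  [terminal]
23. n16.env = 28  [terminal]
24. n13.depth = -4  [g.env - 32]
25. n13.live = false  [c.depth == true]
26. n13.fin = "nw"  ["nw"]
27. n17.live = 5  [terminal]
28. n8.key = "qzwwmyp"  [C.tag ++ "p"]
29. n19.lab = false  [terminal]
30. n18.depth = -5  [-5]
31. n18.live = false  [b.lab == true]
32. n18.fin = "my"  ["my"]
33. n5.mk = 23  [23]
34. n0.depth = 10  [(if S₁.live then A.mk else S₁.depth) - 13]
35. n0.live = false  [S₁.live == false]
36. n0.fin = "yu"  ["yu"]

"qzwwmyp"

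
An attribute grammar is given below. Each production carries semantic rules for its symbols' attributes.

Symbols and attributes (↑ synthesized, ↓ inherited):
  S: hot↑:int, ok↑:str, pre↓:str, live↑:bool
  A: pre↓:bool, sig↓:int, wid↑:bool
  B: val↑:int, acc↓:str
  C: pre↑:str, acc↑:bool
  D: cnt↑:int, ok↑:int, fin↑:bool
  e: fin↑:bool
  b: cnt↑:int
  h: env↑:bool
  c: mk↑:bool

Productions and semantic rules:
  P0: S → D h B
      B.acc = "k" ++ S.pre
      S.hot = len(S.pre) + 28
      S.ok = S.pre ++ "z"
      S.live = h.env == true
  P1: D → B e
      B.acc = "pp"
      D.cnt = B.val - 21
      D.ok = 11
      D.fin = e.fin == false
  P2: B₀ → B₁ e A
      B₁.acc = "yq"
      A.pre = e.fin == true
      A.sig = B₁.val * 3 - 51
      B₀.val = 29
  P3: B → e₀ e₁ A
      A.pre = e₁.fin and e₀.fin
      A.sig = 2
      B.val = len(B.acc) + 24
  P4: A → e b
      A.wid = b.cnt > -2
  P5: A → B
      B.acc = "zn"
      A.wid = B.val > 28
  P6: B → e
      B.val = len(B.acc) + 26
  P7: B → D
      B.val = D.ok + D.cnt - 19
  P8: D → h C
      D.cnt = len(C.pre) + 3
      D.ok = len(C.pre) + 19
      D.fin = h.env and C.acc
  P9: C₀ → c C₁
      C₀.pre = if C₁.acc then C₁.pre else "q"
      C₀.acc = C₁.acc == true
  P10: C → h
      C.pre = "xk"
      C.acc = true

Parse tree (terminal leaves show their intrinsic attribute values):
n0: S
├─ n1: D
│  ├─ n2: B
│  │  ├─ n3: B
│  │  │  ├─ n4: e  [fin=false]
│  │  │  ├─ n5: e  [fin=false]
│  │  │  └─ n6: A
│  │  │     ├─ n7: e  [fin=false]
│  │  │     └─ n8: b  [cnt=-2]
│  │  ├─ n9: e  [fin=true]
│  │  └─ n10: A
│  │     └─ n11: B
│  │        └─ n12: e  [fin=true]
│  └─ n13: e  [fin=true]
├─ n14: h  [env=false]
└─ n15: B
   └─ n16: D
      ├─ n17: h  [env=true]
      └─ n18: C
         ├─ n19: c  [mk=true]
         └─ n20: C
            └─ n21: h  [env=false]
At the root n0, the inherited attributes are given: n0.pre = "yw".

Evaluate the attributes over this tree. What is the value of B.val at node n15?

1. n0.pre = "yw"  [given at root]
2. n2.acc = "pp"  ["pp"]
3. n3.acc = "yq"  ["yq"]
4. n4.fin = false  [terminal]
5. n5.fin = false  [terminal]
6. n6.pre = false  [e₁.fin and e₀.fin]
7. n6.sig = 2  [2]
8. n7.fin = false  [terminal]
9. n8.cnt = -2  [terminal]
10. n6.wid = false  [b.cnt > -2]
11. n3.val = 26  [len(B.acc) + 24]
12. n9.fin = true  [terminal]
13. n10.pre = true  [e.fin == true]
14. n10.sig = 27  [B₁.val * 3 - 51]
15. n11.acc = "zn"  ["zn"]
16. n12.fin = true  [terminal]
17. n11.val = 28  [len(B.acc) + 26]
18. n10.wid = false  [B.val > 28]
19. n2.val = 29  [29]
20. n13.fin = true  [terminal]
21. n1.cnt = 8  [B.val - 21]
22. n1.ok = 11  [11]
23. n1.fin = false  [e.fin == false]
24. n14.env = false  [terminal]
25. n15.acc = "kyw"  ["k" ++ S.pre]
26. n17.env = true  [terminal]
27. n19.mk = true  [terminal]
28. n21.env = false  [terminal]
29. n20.pre = "xk"  ["xk"]
30. n20.acc = true  [true]
31. n18.pre = "xk"  [if C₁.acc then C₁.pre else "q"]
32. n18.acc = true  [C₁.acc == true]
33. n16.cnt = 5  [len(C.pre) + 3]
34. n16.ok = 21  [len(C.pre) + 19]
35. n16.fin = true  [h.env and C.acc]
36. n15.val = 7  [D.ok + D.cnt - 19]
37. n0.hot = 30  [len(S.pre) + 28]
38. n0.ok = "ywz"  [S.pre ++ "z"]
39. n0.live = false  [h.env == true]

7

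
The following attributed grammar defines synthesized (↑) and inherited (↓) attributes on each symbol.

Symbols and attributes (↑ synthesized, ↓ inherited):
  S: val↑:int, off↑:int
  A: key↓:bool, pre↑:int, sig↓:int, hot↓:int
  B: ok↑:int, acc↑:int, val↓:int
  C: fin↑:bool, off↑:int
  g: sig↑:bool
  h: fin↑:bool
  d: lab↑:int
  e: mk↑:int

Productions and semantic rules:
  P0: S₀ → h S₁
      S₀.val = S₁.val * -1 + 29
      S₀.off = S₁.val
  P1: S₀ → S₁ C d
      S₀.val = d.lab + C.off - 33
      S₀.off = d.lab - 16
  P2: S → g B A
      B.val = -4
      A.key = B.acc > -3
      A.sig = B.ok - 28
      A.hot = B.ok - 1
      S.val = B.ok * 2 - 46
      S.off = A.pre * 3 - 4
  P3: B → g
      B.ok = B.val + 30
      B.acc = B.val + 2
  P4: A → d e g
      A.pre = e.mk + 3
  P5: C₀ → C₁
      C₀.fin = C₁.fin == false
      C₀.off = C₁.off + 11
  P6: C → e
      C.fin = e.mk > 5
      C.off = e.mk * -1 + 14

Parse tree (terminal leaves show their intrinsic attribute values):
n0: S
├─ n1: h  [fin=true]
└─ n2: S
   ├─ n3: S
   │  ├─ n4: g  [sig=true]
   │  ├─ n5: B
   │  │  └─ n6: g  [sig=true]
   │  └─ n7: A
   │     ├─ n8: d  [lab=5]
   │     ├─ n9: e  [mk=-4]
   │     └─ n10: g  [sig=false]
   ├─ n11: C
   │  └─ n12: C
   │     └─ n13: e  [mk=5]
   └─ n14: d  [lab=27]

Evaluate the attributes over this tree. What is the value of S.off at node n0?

1. n1.fin = true  [terminal]
2. n4.sig = true  [terminal]
3. n5.val = -4  [-4]
4. n6.sig = true  [terminal]
5. n5.ok = 26  [B.val + 30]
6. n5.acc = -2  [B.val + 2]
7. n7.key = true  [B.acc > -3]
8. n7.sig = -2  [B.ok - 28]
9. n7.hot = 25  [B.ok - 1]
10. n8.lab = 5  [terminal]
11. n9.mk = -4  [terminal]
12. n10.sig = false  [terminal]
13. n7.pre = -1  [e.mk + 3]
14. n3.val = 6  [B.ok * 2 - 46]
15. n3.off = -7  [A.pre * 3 - 4]
16. n13.mk = 5  [terminal]
17. n12.fin = false  [e.mk > 5]
18. n12.off = 9  [e.mk * -1 + 14]
19. n11.fin = true  [C₁.fin == false]
20. n11.off = 20  [C₁.off + 11]
21. n14.lab = 27  [terminal]
22. n2.val = 14  [d.lab + C.off - 33]
23. n2.off = 11  [d.lab - 16]
24. n0.val = 15  [S₁.val * -1 + 29]
25. n0.off = 14  [S₁.val]

14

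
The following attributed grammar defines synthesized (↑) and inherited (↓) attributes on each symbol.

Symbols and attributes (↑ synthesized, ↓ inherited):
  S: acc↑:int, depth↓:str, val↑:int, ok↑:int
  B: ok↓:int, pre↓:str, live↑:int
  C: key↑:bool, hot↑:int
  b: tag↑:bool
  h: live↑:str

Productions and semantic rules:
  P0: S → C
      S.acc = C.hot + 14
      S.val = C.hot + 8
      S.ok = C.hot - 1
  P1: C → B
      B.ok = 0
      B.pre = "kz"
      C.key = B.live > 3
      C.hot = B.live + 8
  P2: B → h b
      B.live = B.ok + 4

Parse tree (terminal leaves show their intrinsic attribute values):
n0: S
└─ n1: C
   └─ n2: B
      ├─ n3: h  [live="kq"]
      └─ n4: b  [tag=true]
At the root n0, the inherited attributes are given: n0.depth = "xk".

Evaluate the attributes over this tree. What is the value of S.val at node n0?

20

1. n0.depth = "xk"  [given at root]
2. n2.ok = 0  [0]
3. n2.pre = "kz"  ["kz"]
4. n3.live = "kq"  [terminal]
5. n4.tag = true  [terminal]
6. n2.live = 4  [B.ok + 4]
7. n1.key = true  [B.live > 3]
8. n1.hot = 12  [B.live + 8]
9. n0.acc = 26  [C.hot + 14]
10. n0.val = 20  [C.hot + 8]
11. n0.ok = 11  [C.hot - 1]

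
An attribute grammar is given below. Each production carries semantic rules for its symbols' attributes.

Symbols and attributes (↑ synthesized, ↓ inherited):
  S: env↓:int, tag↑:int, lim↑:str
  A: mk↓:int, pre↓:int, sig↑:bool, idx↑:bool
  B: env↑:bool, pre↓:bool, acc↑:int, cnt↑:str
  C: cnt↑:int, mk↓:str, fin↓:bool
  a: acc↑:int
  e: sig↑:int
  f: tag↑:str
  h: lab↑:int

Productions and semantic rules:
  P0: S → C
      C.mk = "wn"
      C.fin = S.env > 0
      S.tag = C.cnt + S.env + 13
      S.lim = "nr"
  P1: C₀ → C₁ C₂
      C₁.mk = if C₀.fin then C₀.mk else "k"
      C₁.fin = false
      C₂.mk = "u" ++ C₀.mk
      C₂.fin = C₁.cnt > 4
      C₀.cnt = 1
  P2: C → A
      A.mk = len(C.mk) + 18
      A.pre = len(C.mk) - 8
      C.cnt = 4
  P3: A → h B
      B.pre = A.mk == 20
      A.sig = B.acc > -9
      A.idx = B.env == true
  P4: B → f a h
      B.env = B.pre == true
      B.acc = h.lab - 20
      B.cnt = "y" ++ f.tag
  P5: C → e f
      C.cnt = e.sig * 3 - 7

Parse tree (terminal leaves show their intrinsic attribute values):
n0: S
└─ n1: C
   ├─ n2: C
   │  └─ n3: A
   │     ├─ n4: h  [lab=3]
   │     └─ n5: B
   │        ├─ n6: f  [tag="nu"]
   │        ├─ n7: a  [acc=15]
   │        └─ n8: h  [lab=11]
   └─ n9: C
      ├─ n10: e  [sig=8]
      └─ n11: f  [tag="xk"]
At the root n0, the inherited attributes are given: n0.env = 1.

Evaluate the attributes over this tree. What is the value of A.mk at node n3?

20

1. n0.env = 1  [given at root]
2. n1.mk = "wn"  ["wn"]
3. n1.fin = true  [S.env > 0]
4. n2.mk = "wn"  [if C₀.fin then C₀.mk else "k"]
5. n2.fin = false  [false]
6. n3.mk = 20  [len(C.mk) + 18]
7. n3.pre = -6  [len(C.mk) - 8]
8. n4.lab = 3  [terminal]
9. n5.pre = true  [A.mk == 20]
10. n6.tag = "nu"  [terminal]
11. n7.acc = 15  [terminal]
12. n8.lab = 11  [terminal]
13. n5.env = true  [B.pre == true]
14. n5.acc = -9  [h.lab - 20]
15. n5.cnt = "ynu"  ["y" ++ f.tag]
16. n3.sig = false  [B.acc > -9]
17. n3.idx = true  [B.env == true]
18. n2.cnt = 4  [4]
19. n9.mk = "uwn"  ["u" ++ C₀.mk]
20. n9.fin = false  [C₁.cnt > 4]
21. n10.sig = 8  [terminal]
22. n11.tag = "xk"  [terminal]
23. n9.cnt = 17  [e.sig * 3 - 7]
24. n1.cnt = 1  [1]
25. n0.tag = 15  [C.cnt + S.env + 13]
26. n0.lim = "nr"  ["nr"]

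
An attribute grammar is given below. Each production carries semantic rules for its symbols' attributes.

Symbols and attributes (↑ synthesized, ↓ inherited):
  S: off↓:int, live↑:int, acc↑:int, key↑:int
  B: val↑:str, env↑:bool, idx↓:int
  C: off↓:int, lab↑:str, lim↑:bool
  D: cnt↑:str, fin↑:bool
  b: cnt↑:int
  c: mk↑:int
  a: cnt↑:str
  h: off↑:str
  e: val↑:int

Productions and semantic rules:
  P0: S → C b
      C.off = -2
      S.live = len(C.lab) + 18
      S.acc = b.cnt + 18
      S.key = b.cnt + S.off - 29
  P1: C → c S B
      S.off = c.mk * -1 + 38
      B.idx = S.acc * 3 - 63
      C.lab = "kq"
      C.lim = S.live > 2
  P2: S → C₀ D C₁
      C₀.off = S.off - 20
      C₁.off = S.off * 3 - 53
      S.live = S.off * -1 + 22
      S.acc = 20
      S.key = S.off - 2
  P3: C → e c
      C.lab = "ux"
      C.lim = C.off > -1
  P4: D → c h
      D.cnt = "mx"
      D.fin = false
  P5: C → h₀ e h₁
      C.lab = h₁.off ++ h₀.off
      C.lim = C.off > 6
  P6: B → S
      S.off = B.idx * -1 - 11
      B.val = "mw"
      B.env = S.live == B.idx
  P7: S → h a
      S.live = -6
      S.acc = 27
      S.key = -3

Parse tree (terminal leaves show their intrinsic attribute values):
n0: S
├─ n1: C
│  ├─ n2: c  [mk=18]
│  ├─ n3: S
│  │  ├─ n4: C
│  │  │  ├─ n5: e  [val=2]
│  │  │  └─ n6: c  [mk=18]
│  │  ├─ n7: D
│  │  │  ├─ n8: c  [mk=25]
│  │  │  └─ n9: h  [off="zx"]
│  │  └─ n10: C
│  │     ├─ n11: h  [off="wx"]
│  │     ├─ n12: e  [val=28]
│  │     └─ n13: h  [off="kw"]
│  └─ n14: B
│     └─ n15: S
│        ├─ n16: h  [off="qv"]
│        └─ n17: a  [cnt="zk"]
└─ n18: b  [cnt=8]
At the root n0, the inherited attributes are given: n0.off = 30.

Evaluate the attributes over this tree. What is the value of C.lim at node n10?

true

1. n0.off = 30  [given at root]
2. n1.off = -2  [-2]
3. n2.mk = 18  [terminal]
4. n3.off = 20  [c.mk * -1 + 38]
5. n4.off = 0  [S.off - 20]
6. n5.val = 2  [terminal]
7. n6.mk = 18  [terminal]
8. n4.lab = "ux"  ["ux"]
9. n4.lim = true  [C.off > -1]
10. n8.mk = 25  [terminal]
11. n9.off = "zx"  [terminal]
12. n7.cnt = "mx"  ["mx"]
13. n7.fin = false  [false]
14. n10.off = 7  [S.off * 3 - 53]
15. n11.off = "wx"  [terminal]
16. n12.val = 28  [terminal]
17. n13.off = "kw"  [terminal]
18. n10.lab = "kwwx"  [h₁.off ++ h₀.off]
19. n10.lim = true  [C.off > 6]
20. n3.live = 2  [S.off * -1 + 22]
21. n3.acc = 20  [20]
22. n3.key = 18  [S.off - 2]
23. n14.idx = -3  [S.acc * 3 - 63]
24. n15.off = -8  [B.idx * -1 - 11]
25. n16.off = "qv"  [terminal]
26. n17.cnt = "zk"  [terminal]
27. n15.live = -6  [-6]
28. n15.acc = 27  [27]
29. n15.key = -3  [-3]
30. n14.val = "mw"  ["mw"]
31. n14.env = false  [S.live == B.idx]
32. n1.lab = "kq"  ["kq"]
33. n1.lim = false  [S.live > 2]
34. n18.cnt = 8  [terminal]
35. n0.live = 20  [len(C.lab) + 18]
36. n0.acc = 26  [b.cnt + 18]
37. n0.key = 9  [b.cnt + S.off - 29]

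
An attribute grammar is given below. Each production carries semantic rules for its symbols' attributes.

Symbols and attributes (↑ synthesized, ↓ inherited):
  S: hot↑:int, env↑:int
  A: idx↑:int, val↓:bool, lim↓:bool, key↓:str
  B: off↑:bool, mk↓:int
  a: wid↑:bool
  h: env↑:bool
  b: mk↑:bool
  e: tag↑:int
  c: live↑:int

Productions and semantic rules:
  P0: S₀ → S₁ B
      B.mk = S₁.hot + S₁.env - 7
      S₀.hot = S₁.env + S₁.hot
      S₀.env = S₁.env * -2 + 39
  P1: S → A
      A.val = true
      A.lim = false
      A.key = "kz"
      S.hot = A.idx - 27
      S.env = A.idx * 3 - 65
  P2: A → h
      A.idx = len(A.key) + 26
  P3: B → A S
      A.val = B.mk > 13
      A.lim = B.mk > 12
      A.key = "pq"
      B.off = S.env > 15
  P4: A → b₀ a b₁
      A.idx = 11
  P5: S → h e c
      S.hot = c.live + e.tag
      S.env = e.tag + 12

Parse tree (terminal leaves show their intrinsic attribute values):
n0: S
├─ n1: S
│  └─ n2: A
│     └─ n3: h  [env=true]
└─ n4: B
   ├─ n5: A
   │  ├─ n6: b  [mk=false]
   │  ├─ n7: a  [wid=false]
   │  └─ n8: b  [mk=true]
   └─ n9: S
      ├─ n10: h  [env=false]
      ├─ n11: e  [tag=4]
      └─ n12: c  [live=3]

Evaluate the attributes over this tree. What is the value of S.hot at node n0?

1. n2.val = true  [true]
2. n2.lim = false  [false]
3. n2.key = "kz"  ["kz"]
4. n3.env = true  [terminal]
5. n2.idx = 28  [len(A.key) + 26]
6. n1.hot = 1  [A.idx - 27]
7. n1.env = 19  [A.idx * 3 - 65]
8. n4.mk = 13  [S₁.hot + S₁.env - 7]
9. n5.val = false  [B.mk > 13]
10. n5.lim = true  [B.mk > 12]
11. n5.key = "pq"  ["pq"]
12. n6.mk = false  [terminal]
13. n7.wid = false  [terminal]
14. n8.mk = true  [terminal]
15. n5.idx = 11  [11]
16. n10.env = false  [terminal]
17. n11.tag = 4  [terminal]
18. n12.live = 3  [terminal]
19. n9.hot = 7  [c.live + e.tag]
20. n9.env = 16  [e.tag + 12]
21. n4.off = true  [S.env > 15]
22. n0.hot = 20  [S₁.env + S₁.hot]
23. n0.env = 1  [S₁.env * -2 + 39]

20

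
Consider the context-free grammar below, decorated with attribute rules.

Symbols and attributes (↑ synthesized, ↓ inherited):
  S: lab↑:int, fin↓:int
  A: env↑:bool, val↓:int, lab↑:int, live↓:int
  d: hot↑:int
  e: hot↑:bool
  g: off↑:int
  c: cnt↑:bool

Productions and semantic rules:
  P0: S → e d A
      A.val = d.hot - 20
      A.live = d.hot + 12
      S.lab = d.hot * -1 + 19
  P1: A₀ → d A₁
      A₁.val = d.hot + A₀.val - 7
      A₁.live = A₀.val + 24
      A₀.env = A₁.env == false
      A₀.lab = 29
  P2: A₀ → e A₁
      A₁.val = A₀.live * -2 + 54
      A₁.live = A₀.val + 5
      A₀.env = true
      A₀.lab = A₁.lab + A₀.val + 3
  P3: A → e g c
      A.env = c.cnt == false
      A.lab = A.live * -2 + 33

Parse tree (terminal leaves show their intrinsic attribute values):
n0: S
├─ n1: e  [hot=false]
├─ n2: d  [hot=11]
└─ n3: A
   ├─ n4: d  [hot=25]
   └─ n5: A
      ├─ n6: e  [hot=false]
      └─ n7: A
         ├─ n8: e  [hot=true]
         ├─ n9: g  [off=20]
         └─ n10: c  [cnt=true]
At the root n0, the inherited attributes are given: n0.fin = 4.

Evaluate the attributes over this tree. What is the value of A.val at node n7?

1. n0.fin = 4  [given at root]
2. n1.hot = false  [terminal]
3. n2.hot = 11  [terminal]
4. n3.val = -9  [d.hot - 20]
5. n3.live = 23  [d.hot + 12]
6. n4.hot = 25  [terminal]
7. n5.val = 9  [d.hot + A₀.val - 7]
8. n5.live = 15  [A₀.val + 24]
9. n6.hot = false  [terminal]
10. n7.val = 24  [A₀.live * -2 + 54]
11. n7.live = 14  [A₀.val + 5]
12. n8.hot = true  [terminal]
13. n9.off = 20  [terminal]
14. n10.cnt = true  [terminal]
15. n7.env = false  [c.cnt == false]
16. n7.lab = 5  [A.live * -2 + 33]
17. n5.env = true  [true]
18. n5.lab = 17  [A₁.lab + A₀.val + 3]
19. n3.env = false  [A₁.env == false]
20. n3.lab = 29  [29]
21. n0.lab = 8  [d.hot * -1 + 19]

24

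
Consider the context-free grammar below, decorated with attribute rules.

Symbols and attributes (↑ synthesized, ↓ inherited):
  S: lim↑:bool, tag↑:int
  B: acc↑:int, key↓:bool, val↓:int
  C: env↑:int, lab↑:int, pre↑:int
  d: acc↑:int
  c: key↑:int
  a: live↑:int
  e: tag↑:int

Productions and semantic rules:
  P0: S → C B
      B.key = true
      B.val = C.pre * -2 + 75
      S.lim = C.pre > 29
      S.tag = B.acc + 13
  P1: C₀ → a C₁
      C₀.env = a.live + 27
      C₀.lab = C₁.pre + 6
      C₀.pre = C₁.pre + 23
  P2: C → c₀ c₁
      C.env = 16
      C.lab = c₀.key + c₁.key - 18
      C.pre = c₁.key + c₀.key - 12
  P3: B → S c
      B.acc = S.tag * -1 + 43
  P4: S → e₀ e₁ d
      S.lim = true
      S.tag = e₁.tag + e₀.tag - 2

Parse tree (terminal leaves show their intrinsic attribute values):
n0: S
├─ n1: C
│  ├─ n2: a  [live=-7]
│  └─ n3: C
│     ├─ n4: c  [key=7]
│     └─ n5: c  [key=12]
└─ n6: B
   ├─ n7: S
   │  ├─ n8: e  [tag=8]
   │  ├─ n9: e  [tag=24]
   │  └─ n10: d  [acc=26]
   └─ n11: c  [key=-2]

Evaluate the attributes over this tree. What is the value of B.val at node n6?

1. n2.live = -7  [terminal]
2. n4.key = 7  [terminal]
3. n5.key = 12  [terminal]
4. n3.env = 16  [16]
5. n3.lab = 1  [c₀.key + c₁.key - 18]
6. n3.pre = 7  [c₁.key + c₀.key - 12]
7. n1.env = 20  [a.live + 27]
8. n1.lab = 13  [C₁.pre + 6]
9. n1.pre = 30  [C₁.pre + 23]
10. n6.key = true  [true]
11. n6.val = 15  [C.pre * -2 + 75]
12. n8.tag = 8  [terminal]
13. n9.tag = 24  [terminal]
14. n10.acc = 26  [terminal]
15. n7.lim = true  [true]
16. n7.tag = 30  [e₁.tag + e₀.tag - 2]
17. n11.key = -2  [terminal]
18. n6.acc = 13  [S.tag * -1 + 43]
19. n0.lim = true  [C.pre > 29]
20. n0.tag = 26  [B.acc + 13]

15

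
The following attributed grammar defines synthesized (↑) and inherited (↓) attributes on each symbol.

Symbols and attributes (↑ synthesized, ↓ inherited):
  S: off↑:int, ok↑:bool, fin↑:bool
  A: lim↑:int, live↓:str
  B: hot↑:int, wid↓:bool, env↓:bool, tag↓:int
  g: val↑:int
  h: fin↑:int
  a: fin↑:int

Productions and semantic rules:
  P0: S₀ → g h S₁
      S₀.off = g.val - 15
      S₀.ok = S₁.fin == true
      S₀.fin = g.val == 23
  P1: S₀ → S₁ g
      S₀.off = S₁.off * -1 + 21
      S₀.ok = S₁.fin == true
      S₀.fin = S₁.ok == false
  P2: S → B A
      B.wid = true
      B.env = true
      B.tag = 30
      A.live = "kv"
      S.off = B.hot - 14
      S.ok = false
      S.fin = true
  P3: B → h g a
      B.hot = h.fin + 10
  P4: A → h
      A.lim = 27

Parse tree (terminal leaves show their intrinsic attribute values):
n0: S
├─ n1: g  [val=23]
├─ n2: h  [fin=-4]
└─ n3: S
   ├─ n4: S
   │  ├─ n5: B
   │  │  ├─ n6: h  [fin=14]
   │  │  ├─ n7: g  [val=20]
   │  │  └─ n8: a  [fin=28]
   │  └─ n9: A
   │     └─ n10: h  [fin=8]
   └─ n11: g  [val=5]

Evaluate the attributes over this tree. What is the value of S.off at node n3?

1. n1.val = 23  [terminal]
2. n2.fin = -4  [terminal]
3. n5.wid = true  [true]
4. n5.env = true  [true]
5. n5.tag = 30  [30]
6. n6.fin = 14  [terminal]
7. n7.val = 20  [terminal]
8. n8.fin = 28  [terminal]
9. n5.hot = 24  [h.fin + 10]
10. n9.live = "kv"  ["kv"]
11. n10.fin = 8  [terminal]
12. n9.lim = 27  [27]
13. n4.off = 10  [B.hot - 14]
14. n4.ok = false  [false]
15. n4.fin = true  [true]
16. n11.val = 5  [terminal]
17. n3.off = 11  [S₁.off * -1 + 21]
18. n3.ok = true  [S₁.fin == true]
19. n3.fin = true  [S₁.ok == false]
20. n0.off = 8  [g.val - 15]
21. n0.ok = true  [S₁.fin == true]
22. n0.fin = true  [g.val == 23]

11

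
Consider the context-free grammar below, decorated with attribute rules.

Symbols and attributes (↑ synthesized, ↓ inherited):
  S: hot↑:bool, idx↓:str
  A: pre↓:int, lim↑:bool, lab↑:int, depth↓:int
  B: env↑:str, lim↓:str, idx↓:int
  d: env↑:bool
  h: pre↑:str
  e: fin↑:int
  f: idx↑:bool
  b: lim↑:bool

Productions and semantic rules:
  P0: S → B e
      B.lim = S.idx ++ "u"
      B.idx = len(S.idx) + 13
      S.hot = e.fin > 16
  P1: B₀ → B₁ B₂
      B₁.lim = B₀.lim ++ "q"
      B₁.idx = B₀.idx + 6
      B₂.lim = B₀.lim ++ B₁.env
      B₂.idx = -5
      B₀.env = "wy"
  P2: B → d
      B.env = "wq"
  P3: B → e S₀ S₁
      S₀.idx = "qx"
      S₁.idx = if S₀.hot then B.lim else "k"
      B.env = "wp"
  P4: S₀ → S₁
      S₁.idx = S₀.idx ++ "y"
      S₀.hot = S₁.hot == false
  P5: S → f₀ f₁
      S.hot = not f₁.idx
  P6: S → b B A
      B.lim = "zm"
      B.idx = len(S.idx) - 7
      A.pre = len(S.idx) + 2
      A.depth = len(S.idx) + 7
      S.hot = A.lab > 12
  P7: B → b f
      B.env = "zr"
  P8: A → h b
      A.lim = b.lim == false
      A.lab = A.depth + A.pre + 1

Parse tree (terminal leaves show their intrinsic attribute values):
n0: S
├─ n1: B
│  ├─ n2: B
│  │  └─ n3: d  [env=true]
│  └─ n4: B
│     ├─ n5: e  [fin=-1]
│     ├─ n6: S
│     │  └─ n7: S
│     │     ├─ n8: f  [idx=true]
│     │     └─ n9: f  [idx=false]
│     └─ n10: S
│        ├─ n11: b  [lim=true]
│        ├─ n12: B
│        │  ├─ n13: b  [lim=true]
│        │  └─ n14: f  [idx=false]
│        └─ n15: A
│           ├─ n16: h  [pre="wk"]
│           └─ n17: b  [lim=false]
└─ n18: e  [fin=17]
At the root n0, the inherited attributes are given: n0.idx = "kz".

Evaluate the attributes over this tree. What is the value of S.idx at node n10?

1. n0.idx = "kz"  [given at root]
2. n1.lim = "kzu"  [S.idx ++ "u"]
3. n1.idx = 15  [len(S.idx) + 13]
4. n2.lim = "kzuq"  [B₀.lim ++ "q"]
5. n2.idx = 21  [B₀.idx + 6]
6. n3.env = true  [terminal]
7. n2.env = "wq"  ["wq"]
8. n4.lim = "kzuwq"  [B₀.lim ++ B₁.env]
9. n4.idx = -5  [-5]
10. n5.fin = -1  [terminal]
11. n6.idx = "qx"  ["qx"]
12. n7.idx = "qxy"  [S₀.idx ++ "y"]
13. n8.idx = true  [terminal]
14. n9.idx = false  [terminal]
15. n7.hot = true  [not f₁.idx]
16. n6.hot = false  [S₁.hot == false]
17. n10.idx = "k"  [if S₀.hot then B.lim else "k"]
18. n11.lim = true  [terminal]
19. n12.lim = "zm"  ["zm"]
20. n12.idx = -6  [len(S.idx) - 7]
21. n13.lim = true  [terminal]
22. n14.idx = false  [terminal]
23. n12.env = "zr"  ["zr"]
24. n15.pre = 3  [len(S.idx) + 2]
25. n15.depth = 8  [len(S.idx) + 7]
26. n16.pre = "wk"  [terminal]
27. n17.lim = false  [terminal]
28. n15.lim = true  [b.lim == false]
29. n15.lab = 12  [A.depth + A.pre + 1]
30. n10.hot = false  [A.lab > 12]
31. n4.env = "wp"  ["wp"]
32. n1.env = "wy"  ["wy"]
33. n18.fin = 17  [terminal]
34. n0.hot = true  [e.fin > 16]

"k"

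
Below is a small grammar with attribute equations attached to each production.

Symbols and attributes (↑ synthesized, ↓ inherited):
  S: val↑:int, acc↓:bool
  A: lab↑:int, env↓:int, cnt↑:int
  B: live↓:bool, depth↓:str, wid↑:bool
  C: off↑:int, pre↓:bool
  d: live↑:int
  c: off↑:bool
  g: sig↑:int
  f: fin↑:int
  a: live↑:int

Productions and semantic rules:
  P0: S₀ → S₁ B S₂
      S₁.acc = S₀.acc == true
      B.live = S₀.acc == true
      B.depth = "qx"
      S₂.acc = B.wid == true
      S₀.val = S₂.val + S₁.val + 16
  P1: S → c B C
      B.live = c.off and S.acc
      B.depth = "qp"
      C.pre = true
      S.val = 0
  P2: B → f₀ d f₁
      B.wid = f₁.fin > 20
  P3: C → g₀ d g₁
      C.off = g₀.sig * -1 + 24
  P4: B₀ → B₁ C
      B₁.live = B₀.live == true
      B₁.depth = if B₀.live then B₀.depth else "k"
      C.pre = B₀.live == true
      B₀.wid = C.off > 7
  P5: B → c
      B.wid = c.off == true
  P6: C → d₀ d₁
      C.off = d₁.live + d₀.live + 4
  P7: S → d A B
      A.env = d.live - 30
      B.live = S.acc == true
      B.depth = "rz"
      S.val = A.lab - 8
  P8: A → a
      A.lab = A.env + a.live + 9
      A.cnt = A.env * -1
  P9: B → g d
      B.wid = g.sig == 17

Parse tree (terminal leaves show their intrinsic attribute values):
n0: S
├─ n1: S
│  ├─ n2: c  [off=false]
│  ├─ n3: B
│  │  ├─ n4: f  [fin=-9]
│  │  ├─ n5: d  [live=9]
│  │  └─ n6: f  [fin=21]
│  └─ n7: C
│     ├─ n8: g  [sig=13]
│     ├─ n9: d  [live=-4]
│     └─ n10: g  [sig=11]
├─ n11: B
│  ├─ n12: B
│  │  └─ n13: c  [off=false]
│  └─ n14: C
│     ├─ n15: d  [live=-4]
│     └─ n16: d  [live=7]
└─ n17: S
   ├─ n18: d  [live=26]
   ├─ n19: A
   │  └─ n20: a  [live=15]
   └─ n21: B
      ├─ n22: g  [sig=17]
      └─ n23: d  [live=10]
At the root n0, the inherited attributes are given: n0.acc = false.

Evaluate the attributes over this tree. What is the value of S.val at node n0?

28

1. n0.acc = false  [given at root]
2. n1.acc = false  [S₀.acc == true]
3. n2.off = false  [terminal]
4. n3.live = false  [c.off and S.acc]
5. n3.depth = "qp"  ["qp"]
6. n4.fin = -9  [terminal]
7. n5.live = 9  [terminal]
8. n6.fin = 21  [terminal]
9. n3.wid = true  [f₁.fin > 20]
10. n7.pre = true  [true]
11. n8.sig = 13  [terminal]
12. n9.live = -4  [terminal]
13. n10.sig = 11  [terminal]
14. n7.off = 11  [g₀.sig * -1 + 24]
15. n1.val = 0  [0]
16. n11.live = false  [S₀.acc == true]
17. n11.depth = "qx"  ["qx"]
18. n12.live = false  [B₀.live == true]
19. n12.depth = "k"  [if B₀.live then B₀.depth else "k"]
20. n13.off = false  [terminal]
21. n12.wid = false  [c.off == true]
22. n14.pre = false  [B₀.live == true]
23. n15.live = -4  [terminal]
24. n16.live = 7  [terminal]
25. n14.off = 7  [d₁.live + d₀.live + 4]
26. n11.wid = false  [C.off > 7]
27. n17.acc = false  [B.wid == true]
28. n18.live = 26  [terminal]
29. n19.env = -4  [d.live - 30]
30. n20.live = 15  [terminal]
31. n19.lab = 20  [A.env + a.live + 9]
32. n19.cnt = 4  [A.env * -1]
33. n21.live = false  [S.acc == true]
34. n21.depth = "rz"  ["rz"]
35. n22.sig = 17  [terminal]
36. n23.live = 10  [terminal]
37. n21.wid = true  [g.sig == 17]
38. n17.val = 12  [A.lab - 8]
39. n0.val = 28  [S₂.val + S₁.val + 16]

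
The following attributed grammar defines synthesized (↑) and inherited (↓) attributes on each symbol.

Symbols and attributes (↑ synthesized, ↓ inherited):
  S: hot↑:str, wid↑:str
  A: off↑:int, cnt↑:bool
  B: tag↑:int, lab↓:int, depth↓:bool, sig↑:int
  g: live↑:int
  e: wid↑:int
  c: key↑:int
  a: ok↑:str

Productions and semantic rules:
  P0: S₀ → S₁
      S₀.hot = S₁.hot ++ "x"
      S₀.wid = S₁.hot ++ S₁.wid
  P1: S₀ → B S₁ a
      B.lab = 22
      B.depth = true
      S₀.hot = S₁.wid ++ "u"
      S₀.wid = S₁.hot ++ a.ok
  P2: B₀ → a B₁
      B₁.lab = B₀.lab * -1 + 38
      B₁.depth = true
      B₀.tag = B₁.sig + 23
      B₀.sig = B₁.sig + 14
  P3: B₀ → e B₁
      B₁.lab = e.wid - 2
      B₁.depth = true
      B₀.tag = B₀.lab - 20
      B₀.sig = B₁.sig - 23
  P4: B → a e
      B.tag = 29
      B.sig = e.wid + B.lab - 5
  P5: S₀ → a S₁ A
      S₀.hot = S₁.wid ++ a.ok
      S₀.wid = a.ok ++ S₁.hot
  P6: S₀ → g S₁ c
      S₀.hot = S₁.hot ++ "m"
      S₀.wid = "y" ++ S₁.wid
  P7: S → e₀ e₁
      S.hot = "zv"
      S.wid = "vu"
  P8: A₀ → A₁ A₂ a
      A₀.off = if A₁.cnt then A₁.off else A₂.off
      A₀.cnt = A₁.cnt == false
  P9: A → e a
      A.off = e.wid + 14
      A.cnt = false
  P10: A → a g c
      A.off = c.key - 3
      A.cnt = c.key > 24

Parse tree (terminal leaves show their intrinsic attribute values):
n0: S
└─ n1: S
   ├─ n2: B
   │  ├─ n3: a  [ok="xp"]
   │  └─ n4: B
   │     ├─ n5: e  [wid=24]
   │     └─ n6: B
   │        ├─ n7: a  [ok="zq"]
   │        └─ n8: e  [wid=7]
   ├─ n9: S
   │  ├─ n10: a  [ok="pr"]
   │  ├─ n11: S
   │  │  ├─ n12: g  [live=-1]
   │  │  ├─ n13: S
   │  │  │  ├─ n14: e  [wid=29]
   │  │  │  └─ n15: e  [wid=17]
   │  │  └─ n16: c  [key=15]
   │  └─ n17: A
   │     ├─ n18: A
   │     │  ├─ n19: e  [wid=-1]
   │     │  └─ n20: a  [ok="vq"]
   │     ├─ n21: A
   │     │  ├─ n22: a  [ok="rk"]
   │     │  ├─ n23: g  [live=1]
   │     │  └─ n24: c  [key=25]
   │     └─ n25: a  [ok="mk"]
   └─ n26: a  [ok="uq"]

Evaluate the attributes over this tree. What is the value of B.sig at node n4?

1. n2.lab = 22  [22]
2. n2.depth = true  [true]
3. n3.ok = "xp"  [terminal]
4. n4.lab = 16  [B₀.lab * -1 + 38]
5. n4.depth = true  [true]
6. n5.wid = 24  [terminal]
7. n6.lab = 22  [e.wid - 2]
8. n6.depth = true  [true]
9. n7.ok = "zq"  [terminal]
10. n8.wid = 7  [terminal]
11. n6.tag = 29  [29]
12. n6.sig = 24  [e.wid + B.lab - 5]
13. n4.tag = -4  [B₀.lab - 20]
14. n4.sig = 1  [B₁.sig - 23]
15. n2.tag = 24  [B₁.sig + 23]
16. n2.sig = 15  [B₁.sig + 14]
17. n10.ok = "pr"  [terminal]
18. n12.live = -1  [terminal]
19. n14.wid = 29  [terminal]
20. n15.wid = 17  [terminal]
21. n13.hot = "zv"  ["zv"]
22. n13.wid = "vu"  ["vu"]
23. n16.key = 15  [terminal]
24. n11.hot = "zvm"  [S₁.hot ++ "m"]
25. n11.wid = "yvu"  ["y" ++ S₁.wid]
26. n19.wid = -1  [terminal]
27. n20.ok = "vq"  [terminal]
28. n18.off = 13  [e.wid + 14]
29. n18.cnt = false  [false]
30. n22.ok = "rk"  [terminal]
31. n23.live = 1  [terminal]
32. n24.key = 25  [terminal]
33. n21.off = 22  [c.key - 3]
34. n21.cnt = true  [c.key > 24]
35. n25.ok = "mk"  [terminal]
36. n17.off = 22  [if A₁.cnt then A₁.off else A₂.off]
37. n17.cnt = true  [A₁.cnt == false]
38. n9.hot = "yvupr"  [S₁.wid ++ a.ok]
39. n9.wid = "przvm"  [a.ok ++ S₁.hot]
40. n26.ok = "uq"  [terminal]
41. n1.hot = "przvmu"  [S₁.wid ++ "u"]
42. n1.wid = "yvupruq"  [S₁.hot ++ a.ok]
43. n0.hot = "przvmux"  [S₁.hot ++ "x"]
44. n0.wid = "przvmuyvupruq"  [S₁.hot ++ S₁.wid]

1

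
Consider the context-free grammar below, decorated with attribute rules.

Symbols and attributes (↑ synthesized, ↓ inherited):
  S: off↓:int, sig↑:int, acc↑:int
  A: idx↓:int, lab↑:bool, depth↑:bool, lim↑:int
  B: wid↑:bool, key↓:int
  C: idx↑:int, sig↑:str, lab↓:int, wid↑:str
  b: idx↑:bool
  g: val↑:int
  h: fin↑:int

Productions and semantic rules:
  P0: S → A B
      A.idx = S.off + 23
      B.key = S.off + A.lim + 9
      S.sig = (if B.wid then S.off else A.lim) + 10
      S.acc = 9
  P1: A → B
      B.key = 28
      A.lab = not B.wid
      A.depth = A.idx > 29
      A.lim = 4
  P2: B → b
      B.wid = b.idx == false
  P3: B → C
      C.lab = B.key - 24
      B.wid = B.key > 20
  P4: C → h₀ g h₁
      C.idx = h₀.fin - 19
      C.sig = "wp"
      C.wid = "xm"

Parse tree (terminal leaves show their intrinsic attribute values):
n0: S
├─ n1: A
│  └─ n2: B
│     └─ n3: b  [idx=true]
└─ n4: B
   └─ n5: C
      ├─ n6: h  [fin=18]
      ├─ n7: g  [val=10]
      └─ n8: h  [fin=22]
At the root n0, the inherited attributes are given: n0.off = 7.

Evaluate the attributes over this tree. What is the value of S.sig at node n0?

1. n0.off = 7  [given at root]
2. n1.idx = 30  [S.off + 23]
3. n2.key = 28  [28]
4. n3.idx = true  [terminal]
5. n2.wid = false  [b.idx == false]
6. n1.lab = true  [not B.wid]
7. n1.depth = true  [A.idx > 29]
8. n1.lim = 4  [4]
9. n4.key = 20  [S.off + A.lim + 9]
10. n5.lab = -4  [B.key - 24]
11. n6.fin = 18  [terminal]
12. n7.val = 10  [terminal]
13. n8.fin = 22  [terminal]
14. n5.idx = -1  [h₀.fin - 19]
15. n5.sig = "wp"  ["wp"]
16. n5.wid = "xm"  ["xm"]
17. n4.wid = false  [B.key > 20]
18. n0.sig = 14  [(if B.wid then S.off else A.lim) + 10]
19. n0.acc = 9  [9]

14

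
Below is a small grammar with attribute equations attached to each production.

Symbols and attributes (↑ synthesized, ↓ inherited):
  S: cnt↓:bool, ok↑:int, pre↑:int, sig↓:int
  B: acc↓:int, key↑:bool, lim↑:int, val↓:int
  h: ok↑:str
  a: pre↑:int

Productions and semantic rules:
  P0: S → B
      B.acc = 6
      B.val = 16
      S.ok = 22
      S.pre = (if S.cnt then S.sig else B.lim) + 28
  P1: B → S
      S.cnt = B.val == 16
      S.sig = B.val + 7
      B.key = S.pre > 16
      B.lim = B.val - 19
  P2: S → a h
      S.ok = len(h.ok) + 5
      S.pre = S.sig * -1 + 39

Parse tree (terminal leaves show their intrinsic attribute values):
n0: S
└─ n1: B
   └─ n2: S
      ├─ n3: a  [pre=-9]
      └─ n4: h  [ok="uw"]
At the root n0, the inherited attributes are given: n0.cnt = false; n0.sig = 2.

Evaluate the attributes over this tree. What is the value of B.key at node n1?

false

1. n0.cnt = false  [given at root]
2. n0.sig = 2  [given at root]
3. n1.acc = 6  [6]
4. n1.val = 16  [16]
5. n2.cnt = true  [B.val == 16]
6. n2.sig = 23  [B.val + 7]
7. n3.pre = -9  [terminal]
8. n4.ok = "uw"  [terminal]
9. n2.ok = 7  [len(h.ok) + 5]
10. n2.pre = 16  [S.sig * -1 + 39]
11. n1.key = false  [S.pre > 16]
12. n1.lim = -3  [B.val - 19]
13. n0.ok = 22  [22]
14. n0.pre = 25  [(if S.cnt then S.sig else B.lim) + 28]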